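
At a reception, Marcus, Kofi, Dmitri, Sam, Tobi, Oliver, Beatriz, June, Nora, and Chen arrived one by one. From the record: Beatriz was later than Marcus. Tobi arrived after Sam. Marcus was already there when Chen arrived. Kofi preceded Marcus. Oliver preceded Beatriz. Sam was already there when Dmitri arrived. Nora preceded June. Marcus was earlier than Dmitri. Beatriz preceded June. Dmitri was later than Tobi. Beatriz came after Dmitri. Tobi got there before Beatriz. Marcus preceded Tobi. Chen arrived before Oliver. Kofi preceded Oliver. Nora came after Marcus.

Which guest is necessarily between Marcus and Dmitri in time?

Tobi

Tracing the constraints gives Marcus → Tobi → Dmitri, so Tobi sits after Marcus and before Dmitri.
No other guest is forced both after Marcus and before Dmitri.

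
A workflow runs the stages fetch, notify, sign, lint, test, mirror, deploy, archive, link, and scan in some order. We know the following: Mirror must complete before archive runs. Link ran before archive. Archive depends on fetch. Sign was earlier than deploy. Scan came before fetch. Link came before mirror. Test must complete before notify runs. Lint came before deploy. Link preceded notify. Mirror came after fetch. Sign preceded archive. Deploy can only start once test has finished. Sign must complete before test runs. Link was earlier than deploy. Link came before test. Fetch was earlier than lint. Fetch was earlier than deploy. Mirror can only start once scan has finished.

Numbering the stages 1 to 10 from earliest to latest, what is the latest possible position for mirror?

Mirror must come before archive — 1 stage forced after it.
Everything else can be placed before mirror in some valid order, so mirror can sit as late as position 10 − 1 = 9.

9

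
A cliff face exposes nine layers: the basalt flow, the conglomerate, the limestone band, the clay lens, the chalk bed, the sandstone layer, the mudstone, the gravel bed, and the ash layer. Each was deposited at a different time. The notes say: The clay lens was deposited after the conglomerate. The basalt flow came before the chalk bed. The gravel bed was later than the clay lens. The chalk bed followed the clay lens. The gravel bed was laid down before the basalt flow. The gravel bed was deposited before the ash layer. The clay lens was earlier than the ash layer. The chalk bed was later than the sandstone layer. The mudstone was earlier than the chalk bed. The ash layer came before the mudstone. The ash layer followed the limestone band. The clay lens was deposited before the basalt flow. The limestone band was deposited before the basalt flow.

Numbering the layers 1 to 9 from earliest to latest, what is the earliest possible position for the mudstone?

The ash layer, the clay lens, the conglomerate, the gravel bed, and the limestone band must all come before the mudstone — 5 forced predecessors.
Nothing else is forced ahead of the mudstone, so its earliest slot is position 5 + 1 = 6.

6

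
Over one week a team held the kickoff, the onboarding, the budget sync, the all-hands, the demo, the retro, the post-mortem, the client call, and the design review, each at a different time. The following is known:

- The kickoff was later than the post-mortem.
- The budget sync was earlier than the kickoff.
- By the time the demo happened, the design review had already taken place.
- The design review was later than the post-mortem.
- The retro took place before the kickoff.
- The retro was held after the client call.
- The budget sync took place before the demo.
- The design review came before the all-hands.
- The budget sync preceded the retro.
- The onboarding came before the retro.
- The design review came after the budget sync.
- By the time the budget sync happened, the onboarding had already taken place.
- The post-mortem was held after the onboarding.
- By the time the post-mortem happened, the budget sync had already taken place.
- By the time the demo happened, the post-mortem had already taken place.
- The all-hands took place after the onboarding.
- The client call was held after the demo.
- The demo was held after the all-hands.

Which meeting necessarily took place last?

Every other meeting has a chain of constraints placing it before the kickoff, so the kickoff is last.

the kickoff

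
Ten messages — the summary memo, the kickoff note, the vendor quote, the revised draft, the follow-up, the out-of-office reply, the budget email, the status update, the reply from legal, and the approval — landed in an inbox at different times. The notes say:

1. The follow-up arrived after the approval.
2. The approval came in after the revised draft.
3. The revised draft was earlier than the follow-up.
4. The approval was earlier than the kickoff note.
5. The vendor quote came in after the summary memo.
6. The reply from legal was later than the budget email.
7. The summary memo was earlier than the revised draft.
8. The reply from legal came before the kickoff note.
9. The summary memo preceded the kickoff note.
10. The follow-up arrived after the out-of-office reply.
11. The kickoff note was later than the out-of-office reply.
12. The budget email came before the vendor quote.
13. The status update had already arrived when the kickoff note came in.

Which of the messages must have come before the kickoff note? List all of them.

Directly stated before the kickoff note: the approval, the out-of-office reply, the reply from legal, the status update, and the summary memo.
The budget email reaches the kickoff note via the budget email → the reply from legal → the kickoff note.
The revised draft reaches the kickoff note via the revised draft → the approval → the kickoff note.
No chain forces the follow-up (or any of the others) ahead of the kickoff note.

the approval, the budget email, the out-of-office reply, the reply from legal, the revised draft, the status update, the summary memo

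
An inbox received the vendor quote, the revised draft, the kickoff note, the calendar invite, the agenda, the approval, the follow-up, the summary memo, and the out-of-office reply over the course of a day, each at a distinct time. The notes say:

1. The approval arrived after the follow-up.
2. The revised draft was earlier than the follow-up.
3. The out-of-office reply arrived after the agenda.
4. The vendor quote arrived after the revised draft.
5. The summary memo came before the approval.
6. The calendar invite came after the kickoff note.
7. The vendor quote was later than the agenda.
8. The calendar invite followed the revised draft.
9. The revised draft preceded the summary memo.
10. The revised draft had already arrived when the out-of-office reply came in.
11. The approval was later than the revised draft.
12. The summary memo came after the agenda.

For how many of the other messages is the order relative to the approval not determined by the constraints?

4

Forced before the approval: the agenda, the follow-up, the revised draft, and the summary memo.
That leaves the calendar invite, the kickoff note, the out-of-office reply, and the vendor quote with no forced order relative to the approval — 4.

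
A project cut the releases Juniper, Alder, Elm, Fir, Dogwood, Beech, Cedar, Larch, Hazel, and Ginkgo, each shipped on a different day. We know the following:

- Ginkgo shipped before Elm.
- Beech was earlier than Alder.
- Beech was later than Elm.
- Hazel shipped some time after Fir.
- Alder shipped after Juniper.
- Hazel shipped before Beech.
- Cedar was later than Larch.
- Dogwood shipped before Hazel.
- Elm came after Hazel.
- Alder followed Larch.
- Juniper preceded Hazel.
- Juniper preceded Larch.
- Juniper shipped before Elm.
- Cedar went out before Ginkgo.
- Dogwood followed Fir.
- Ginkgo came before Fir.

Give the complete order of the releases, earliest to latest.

Juniper, Larch, Cedar, Ginkgo, Fir, Dogwood, Hazel, Elm, Beech, Alder

The constraints fix every adjacent pair, so only one ordering works:
Juniper → Larch → Cedar → Ginkgo → Fir → Dogwood → Hazel → Elm → Beech → Alder.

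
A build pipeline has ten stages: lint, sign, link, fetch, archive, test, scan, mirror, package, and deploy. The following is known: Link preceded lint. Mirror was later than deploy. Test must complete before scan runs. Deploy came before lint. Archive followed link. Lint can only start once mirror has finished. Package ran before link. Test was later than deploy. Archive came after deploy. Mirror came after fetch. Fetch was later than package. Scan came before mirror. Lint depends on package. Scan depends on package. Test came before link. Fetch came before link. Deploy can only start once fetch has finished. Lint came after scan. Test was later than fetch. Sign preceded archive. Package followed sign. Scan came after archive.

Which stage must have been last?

Every other stage has a chain of constraints placing it before lint, so lint is last.

lint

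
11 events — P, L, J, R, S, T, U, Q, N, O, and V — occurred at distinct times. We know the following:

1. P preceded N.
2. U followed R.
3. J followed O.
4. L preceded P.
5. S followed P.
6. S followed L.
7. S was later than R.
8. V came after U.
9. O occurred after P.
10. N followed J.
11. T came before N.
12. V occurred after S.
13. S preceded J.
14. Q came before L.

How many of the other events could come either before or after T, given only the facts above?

Forced after T: N.
That leaves J, L, O, P, Q, R, S, U, and V with no forced order relative to T — 9.

9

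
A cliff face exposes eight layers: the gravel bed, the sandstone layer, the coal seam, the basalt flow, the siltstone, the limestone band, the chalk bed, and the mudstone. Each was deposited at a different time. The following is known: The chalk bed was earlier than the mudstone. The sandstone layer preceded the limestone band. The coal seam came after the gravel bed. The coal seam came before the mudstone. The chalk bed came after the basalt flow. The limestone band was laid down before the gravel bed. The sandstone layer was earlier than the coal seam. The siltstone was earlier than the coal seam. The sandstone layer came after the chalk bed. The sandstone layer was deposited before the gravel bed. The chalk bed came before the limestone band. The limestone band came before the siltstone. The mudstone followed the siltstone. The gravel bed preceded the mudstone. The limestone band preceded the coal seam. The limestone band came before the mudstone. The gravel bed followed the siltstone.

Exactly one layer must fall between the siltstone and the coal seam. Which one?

the gravel bed

Tracing the constraints gives the siltstone → the gravel bed → the coal seam, so the gravel bed sits after the siltstone and before the coal seam.
No other layer is forced both after the siltstone and before the coal seam.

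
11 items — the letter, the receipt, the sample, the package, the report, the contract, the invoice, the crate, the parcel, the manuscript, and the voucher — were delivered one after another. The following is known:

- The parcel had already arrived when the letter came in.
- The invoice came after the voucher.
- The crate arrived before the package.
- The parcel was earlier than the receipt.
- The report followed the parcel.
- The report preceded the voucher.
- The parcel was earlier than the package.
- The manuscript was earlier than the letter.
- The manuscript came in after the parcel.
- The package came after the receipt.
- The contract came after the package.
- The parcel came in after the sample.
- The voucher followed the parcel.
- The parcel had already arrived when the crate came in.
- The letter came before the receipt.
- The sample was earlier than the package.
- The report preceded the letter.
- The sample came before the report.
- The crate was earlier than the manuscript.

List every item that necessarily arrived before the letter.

Directly stated before the letter: the manuscript, the parcel, and the report.
The crate reaches the letter via the crate → the manuscript → the letter.
The sample reaches the letter via the sample → the report → the letter.
No chain forces the contract (or any of the others) ahead of the letter.

the crate, the manuscript, the parcel, the report, the sample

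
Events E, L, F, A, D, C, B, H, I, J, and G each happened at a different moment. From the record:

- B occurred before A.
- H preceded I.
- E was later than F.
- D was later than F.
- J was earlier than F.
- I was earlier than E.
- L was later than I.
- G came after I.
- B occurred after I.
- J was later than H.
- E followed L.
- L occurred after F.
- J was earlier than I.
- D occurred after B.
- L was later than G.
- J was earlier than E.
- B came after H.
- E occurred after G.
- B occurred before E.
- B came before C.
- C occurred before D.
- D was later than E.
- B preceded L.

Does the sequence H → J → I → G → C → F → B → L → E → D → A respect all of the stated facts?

no

The constraints require B before C, but in the proposed sequence C appears ahead of B. That one violation is enough.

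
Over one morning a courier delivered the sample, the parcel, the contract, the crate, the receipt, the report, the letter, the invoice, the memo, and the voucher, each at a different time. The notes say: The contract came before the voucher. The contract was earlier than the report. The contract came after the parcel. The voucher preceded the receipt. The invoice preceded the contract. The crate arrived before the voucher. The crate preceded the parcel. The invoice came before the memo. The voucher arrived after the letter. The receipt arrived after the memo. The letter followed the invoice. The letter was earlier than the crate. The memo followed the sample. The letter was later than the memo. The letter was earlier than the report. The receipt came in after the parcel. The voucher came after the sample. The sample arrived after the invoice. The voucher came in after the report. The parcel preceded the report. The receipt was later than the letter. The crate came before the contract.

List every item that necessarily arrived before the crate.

Directly stated before the crate: the letter.
The invoice reaches the crate via the invoice → the letter → the crate.
The memo reaches the crate via the memo → the letter → the crate.
The sample reaches the crate via the sample → the memo → the letter → the crate.

the invoice, the letter, the memo, the sample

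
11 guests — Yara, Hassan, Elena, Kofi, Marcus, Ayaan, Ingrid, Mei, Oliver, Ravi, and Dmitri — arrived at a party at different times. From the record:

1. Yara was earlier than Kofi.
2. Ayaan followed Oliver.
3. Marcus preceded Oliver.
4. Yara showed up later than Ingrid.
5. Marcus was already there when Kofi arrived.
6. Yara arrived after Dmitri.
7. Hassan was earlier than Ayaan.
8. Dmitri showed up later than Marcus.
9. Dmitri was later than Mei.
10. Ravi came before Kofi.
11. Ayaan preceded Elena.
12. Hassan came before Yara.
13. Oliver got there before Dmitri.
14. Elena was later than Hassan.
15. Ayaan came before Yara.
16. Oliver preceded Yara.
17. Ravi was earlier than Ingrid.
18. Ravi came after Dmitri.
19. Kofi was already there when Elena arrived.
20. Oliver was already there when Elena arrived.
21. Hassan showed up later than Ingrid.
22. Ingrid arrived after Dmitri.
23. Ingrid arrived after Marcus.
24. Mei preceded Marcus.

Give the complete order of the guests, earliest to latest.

The constraints fix every adjacent pair, so only one ordering works:
Mei → Marcus → Oliver → Dmitri → Ravi → Ingrid → Hassan → Ayaan → Yara → Kofi → Elena.

Mei, Marcus, Oliver, Dmitri, Ravi, Ingrid, Hassan, Ayaan, Yara, Kofi, Elena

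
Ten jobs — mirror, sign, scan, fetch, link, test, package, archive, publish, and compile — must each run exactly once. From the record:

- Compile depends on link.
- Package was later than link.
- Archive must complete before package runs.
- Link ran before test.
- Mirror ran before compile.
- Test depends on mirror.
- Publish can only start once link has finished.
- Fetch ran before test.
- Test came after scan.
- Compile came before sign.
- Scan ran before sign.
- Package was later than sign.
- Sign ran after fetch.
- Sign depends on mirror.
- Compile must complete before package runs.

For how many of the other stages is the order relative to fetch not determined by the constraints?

6

Forced after fetch: package, sign, and test.
That leaves archive, compile, link, mirror, publish, and scan with no forced order relative to fetch — 6.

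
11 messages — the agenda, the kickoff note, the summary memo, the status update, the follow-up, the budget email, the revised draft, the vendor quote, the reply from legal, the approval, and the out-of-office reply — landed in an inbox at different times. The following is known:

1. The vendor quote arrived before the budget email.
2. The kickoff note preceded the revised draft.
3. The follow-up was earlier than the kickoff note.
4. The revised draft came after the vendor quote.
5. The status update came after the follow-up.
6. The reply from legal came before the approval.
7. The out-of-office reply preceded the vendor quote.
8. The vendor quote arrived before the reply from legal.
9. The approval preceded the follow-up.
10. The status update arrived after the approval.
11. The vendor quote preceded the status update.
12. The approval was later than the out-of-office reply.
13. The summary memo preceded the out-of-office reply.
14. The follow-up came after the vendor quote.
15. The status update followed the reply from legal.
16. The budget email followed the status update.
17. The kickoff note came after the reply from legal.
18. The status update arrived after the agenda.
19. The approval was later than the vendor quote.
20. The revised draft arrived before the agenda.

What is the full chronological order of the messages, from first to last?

the summary memo, the out-of-office reply, the vendor quote, the reply from legal, the approval, the follow-up, the kickoff note, the revised draft, the agenda, the status update, the budget email

The constraints fix every adjacent pair, so only one ordering works:
the summary memo → the out-of-office reply → the vendor quote → the reply from legal → the approval → the follow-up → the kickoff note → the revised draft → the agenda → the status update → the budget email.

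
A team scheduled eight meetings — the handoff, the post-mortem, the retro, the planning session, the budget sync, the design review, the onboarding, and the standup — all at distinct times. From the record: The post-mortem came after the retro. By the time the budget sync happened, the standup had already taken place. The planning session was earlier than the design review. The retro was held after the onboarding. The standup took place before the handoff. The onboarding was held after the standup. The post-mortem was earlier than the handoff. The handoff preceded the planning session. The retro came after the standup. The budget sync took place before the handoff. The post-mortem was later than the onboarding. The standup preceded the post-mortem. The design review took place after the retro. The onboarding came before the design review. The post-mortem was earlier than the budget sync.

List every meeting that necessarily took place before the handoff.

Directly stated before the handoff: the budget sync, the post-mortem, and the standup.
The onboarding reaches the handoff via the onboarding → the post-mortem → the handoff.
The retro reaches the handoff via the retro → the post-mortem → the handoff.

the budget sync, the onboarding, the post-mortem, the retro, the standup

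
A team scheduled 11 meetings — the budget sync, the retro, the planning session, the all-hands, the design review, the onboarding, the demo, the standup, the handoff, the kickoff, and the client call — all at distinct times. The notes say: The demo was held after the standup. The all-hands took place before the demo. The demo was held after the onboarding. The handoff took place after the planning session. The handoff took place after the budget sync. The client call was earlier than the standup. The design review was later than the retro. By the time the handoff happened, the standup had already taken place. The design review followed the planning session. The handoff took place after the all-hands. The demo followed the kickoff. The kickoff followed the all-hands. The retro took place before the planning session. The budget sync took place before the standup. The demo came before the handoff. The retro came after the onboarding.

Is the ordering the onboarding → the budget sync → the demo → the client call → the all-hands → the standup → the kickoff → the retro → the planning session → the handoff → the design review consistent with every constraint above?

The constraints require the kickoff before the demo, but in the proposed sequence the demo appears ahead of the kickoff. That one violation is enough.

no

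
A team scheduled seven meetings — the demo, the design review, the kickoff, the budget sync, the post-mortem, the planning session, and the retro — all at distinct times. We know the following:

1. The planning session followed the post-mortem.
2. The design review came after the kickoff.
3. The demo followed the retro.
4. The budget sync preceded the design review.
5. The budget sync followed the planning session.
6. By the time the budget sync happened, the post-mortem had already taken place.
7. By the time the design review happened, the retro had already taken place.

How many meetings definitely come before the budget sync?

2

Directly stated before the budget sync: the planning session and the post-mortem.
No chain forces the kickoff (or any of the others) ahead of the budget sync.
That's the planning session and the post-mortem — 2 in all.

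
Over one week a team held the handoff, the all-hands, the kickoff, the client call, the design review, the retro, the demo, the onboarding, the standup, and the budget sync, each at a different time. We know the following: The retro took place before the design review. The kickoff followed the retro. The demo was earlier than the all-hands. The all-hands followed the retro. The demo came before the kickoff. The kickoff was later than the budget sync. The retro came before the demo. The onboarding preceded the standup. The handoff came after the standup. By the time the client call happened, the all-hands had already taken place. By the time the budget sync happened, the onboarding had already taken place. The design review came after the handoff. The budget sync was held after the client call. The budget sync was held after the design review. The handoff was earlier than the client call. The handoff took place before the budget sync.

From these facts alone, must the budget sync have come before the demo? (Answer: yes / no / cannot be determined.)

no

Tracing the constraints gives the demo → the all-hands → the client call → the budget sync, so the demo must come before the budget sync.
That means the budget sync cannot be before the demo.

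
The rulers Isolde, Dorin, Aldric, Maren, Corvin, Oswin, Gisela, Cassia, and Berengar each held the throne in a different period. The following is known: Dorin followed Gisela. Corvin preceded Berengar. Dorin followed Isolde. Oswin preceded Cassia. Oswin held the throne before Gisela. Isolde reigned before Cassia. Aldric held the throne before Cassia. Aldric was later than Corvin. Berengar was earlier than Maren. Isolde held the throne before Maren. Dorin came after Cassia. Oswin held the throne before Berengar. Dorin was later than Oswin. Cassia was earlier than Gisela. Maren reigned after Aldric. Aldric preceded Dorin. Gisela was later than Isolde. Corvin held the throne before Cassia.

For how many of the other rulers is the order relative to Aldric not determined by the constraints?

3

Forced before Aldric: Corvin; forced after Aldric: Cassia, Dorin, Gisela, and Maren.
That leaves Berengar, Isolde, and Oswin with no forced order relative to Aldric — 3.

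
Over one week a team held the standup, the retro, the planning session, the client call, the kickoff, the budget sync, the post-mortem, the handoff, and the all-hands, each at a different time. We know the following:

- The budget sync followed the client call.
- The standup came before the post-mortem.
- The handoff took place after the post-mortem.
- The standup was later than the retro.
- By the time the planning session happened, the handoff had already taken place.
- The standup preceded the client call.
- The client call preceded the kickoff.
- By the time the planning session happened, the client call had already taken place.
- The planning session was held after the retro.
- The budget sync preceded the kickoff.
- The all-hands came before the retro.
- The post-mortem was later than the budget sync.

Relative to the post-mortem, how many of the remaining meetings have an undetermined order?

1

Forced before the post-mortem: the all-hands, the budget sync, the client call, the retro, and the standup; forced after the post-mortem: the handoff and the planning session.
That leaves the kickoff with no forced order relative to the post-mortem — 1.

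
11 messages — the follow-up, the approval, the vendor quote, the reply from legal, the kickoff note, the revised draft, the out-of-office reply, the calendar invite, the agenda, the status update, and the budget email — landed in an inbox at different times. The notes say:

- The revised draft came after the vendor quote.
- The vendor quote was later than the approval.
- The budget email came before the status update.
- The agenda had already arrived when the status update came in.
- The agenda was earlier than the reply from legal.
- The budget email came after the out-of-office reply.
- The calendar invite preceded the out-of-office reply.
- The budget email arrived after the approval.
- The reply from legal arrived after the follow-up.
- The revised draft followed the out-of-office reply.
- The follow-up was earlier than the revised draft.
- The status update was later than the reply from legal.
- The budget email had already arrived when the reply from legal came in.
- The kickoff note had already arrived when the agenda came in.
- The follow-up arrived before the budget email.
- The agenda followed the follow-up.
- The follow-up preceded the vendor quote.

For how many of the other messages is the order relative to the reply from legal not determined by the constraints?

2

Forced before the reply from legal: the agenda, the approval, the budget email, the calendar invite, the follow-up, the kickoff note, and the out-of-office reply; forced after the reply from legal: the status update.
That leaves the revised draft and the vendor quote with no forced order relative to the reply from legal — 2.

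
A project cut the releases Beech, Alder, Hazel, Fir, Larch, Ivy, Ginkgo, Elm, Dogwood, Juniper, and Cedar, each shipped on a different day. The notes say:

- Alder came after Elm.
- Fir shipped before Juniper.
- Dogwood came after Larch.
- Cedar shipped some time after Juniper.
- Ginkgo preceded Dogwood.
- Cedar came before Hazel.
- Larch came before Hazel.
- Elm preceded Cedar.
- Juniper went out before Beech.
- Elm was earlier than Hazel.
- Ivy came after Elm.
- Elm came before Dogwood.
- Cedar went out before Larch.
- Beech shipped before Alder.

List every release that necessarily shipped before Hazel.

Cedar, Elm, Fir, Juniper, Larch

Directly stated before Hazel: Cedar, Elm, and Larch.
Fir reaches Hazel via Fir → Juniper → Cedar → Hazel.
Juniper reaches Hazel via Juniper → Cedar → Hazel.
No chain forces Beech (or any of the others) ahead of Hazel.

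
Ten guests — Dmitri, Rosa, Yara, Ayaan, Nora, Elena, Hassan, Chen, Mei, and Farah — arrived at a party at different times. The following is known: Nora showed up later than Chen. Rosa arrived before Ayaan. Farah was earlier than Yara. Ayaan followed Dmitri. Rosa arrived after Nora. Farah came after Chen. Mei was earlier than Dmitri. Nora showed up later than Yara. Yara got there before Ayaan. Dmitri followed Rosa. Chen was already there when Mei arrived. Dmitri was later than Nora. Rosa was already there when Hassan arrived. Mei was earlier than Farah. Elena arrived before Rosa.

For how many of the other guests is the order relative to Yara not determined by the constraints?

Forced before Yara: Chen, Farah, and Mei; forced after Yara: Ayaan, Dmitri, Hassan, Nora, and Rosa.
That leaves Elena with no forced order relative to Yara — 1.

1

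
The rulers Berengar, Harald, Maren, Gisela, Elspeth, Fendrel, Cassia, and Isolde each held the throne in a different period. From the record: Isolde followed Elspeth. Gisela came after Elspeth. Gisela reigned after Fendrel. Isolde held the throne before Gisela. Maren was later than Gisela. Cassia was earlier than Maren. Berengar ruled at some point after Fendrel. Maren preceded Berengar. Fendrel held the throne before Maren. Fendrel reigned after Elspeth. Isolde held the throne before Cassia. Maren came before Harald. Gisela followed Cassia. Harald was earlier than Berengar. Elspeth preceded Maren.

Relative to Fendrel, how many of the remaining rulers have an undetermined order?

2

Forced before Fendrel: Elspeth; forced after Fendrel: Berengar, Gisela, Harald, and Maren.
That leaves Cassia and Isolde with no forced order relative to Fendrel — 2.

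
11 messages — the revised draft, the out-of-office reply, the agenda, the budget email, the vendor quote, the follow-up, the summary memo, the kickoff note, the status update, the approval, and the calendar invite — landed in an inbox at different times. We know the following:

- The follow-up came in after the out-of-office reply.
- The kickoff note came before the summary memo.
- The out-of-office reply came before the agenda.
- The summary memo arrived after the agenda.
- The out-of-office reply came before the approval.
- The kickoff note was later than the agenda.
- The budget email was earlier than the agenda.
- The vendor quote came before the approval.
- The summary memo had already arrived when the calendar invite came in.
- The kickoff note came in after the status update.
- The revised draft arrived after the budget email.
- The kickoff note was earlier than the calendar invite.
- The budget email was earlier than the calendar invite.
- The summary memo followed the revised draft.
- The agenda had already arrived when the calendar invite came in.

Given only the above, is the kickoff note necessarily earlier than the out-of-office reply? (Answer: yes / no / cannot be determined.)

Tracing the constraints gives the out-of-office reply → the agenda → the kickoff note, so the out-of-office reply must come before the kickoff note.
That means the kickoff note cannot be before the out-of-office reply.

no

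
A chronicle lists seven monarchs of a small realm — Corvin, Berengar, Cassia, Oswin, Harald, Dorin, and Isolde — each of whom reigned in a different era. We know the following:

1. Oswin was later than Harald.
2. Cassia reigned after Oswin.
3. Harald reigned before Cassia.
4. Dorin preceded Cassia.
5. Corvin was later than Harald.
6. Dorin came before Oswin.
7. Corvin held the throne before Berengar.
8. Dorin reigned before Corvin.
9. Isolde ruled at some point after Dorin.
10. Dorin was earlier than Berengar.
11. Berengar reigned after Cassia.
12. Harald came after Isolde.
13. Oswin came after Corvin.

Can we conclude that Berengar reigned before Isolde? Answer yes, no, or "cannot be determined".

Tracing the constraints gives Isolde → Harald → Cassia → Berengar, so Isolde must come before Berengar.
That means Berengar cannot be before Isolde.

no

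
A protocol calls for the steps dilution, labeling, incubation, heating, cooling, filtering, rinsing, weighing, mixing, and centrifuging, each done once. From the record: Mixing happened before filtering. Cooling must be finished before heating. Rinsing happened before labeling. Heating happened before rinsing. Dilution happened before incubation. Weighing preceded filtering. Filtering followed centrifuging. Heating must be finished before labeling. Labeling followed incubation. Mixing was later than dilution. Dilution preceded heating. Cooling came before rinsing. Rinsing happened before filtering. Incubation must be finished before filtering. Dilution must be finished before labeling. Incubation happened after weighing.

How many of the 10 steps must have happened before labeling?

Directly stated before labeling: dilution, heating, incubation, and rinsing.
Cooling reaches labeling via cooling → rinsing → labeling.
Weighing reaches labeling via weighing → incubation → labeling.
No chain forces mixing (or any of the others) ahead of labeling.
That's cooling, dilution, heating, incubation, rinsing, and weighing — 6 in all.

6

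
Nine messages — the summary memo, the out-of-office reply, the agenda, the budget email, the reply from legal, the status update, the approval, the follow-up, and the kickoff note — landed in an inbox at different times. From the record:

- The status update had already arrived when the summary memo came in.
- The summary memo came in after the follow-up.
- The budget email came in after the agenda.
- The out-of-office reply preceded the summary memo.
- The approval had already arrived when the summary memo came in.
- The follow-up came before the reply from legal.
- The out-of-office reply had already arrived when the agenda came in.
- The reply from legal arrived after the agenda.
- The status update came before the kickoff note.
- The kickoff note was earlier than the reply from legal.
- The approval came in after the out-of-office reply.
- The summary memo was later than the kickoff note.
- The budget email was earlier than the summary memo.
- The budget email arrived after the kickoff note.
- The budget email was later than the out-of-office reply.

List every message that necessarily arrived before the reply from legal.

Directly stated before the reply from legal: the agenda, the follow-up, and the kickoff note.
The out-of-office reply reaches the reply from legal via the out-of-office reply → the agenda → the reply from legal.
The status update reaches the reply from legal via the status update → the kickoff note → the reply from legal.
No chain forces the budget email (or any of the others) ahead of the reply from legal.

the agenda, the follow-up, the kickoff note, the out-of-office reply, the status update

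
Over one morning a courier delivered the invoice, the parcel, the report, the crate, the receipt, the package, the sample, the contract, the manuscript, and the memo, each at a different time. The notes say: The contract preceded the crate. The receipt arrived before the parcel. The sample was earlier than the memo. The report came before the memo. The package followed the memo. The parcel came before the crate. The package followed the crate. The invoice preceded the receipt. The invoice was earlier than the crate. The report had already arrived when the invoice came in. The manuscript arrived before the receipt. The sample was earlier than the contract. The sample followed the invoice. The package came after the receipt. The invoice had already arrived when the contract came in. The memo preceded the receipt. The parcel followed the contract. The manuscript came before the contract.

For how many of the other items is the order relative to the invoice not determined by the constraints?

1

Forced before the invoice: the report; forced after the invoice: the contract, the crate, the memo, the package, the parcel, the receipt, and the sample.
That leaves the manuscript with no forced order relative to the invoice — 1.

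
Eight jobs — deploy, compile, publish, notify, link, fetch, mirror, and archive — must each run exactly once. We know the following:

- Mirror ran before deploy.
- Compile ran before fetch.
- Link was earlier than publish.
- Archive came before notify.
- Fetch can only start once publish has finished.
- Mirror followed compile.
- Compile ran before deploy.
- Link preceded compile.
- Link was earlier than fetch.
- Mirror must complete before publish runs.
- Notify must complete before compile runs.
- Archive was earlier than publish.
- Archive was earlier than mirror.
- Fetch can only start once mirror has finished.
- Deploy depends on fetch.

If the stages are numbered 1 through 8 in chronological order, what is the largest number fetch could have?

7

Fetch must come before deploy — 1 stage forced after it.
Everything else can be placed before fetch in some valid order, so fetch can sit as late as position 8 − 1 = 7.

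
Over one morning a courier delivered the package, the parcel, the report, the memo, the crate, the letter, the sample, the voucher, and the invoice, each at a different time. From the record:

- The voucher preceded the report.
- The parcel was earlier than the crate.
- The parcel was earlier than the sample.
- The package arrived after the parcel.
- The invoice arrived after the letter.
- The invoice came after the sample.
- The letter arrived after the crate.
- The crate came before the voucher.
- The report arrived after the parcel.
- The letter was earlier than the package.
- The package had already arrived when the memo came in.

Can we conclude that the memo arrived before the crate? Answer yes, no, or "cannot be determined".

no

Tracing the constraints gives the crate → the letter → the package → the memo, so the crate must come before the memo.
That means the memo cannot be before the crate.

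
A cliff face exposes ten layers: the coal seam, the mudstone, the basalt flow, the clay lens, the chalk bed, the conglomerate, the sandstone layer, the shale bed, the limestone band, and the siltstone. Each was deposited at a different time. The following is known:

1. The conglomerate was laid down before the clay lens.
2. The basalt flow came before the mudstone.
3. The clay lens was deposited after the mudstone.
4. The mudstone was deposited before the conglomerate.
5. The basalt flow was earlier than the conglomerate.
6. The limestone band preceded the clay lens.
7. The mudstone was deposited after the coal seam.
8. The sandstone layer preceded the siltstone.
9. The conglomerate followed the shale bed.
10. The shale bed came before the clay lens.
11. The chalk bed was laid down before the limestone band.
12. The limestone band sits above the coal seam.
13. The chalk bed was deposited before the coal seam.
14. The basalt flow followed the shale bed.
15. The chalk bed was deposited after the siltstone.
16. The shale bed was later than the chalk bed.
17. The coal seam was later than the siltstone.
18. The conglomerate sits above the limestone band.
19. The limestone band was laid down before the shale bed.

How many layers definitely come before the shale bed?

5

Directly stated before the shale bed: the chalk bed and the limestone band.
The coal seam reaches the shale bed via the coal seam → the limestone band → the shale bed.
The sandstone layer reaches the shale bed via the sandstone layer → the siltstone → the chalk bed → the shale bed.
The siltstone reaches the shale bed via the siltstone → the chalk bed → the shale bed.
That's the chalk bed, the coal seam, the limestone band, the sandstone layer, and the siltstone — 5 in all.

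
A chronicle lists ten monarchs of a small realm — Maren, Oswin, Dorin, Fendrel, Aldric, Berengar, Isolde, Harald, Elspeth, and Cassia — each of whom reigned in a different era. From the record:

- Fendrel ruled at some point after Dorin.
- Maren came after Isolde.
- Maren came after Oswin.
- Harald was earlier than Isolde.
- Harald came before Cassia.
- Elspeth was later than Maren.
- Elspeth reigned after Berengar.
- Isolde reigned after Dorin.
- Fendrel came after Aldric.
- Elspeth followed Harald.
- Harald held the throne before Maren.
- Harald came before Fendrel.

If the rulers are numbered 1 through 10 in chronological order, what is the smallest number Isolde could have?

3

Dorin and Harald must both come before Isolde — 2 forced predecessors.
Nothing else is forced ahead of Isolde, so their earliest slot is position 2 + 1 = 3.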